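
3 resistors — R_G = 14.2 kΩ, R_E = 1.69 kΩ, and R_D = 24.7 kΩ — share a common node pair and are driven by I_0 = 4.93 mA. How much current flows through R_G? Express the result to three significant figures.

I ≈ 0.494 mA

ΣG = 1/14.2 + 1/1.69 + 1/24.7 = 0.7026.
R_G takes the fraction G_k/ΣG = 0.07042/0.7026 = 0.1002, so I = 4.93 × 0.1002 = 0.4941 mA.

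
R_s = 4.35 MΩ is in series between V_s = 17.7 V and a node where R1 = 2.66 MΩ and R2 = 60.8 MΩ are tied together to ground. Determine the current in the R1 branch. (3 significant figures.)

Combine the parallel branches: R_p = (1/2.66 + 1/60.8)⁻¹ = 2.549 MΩ.
V_A by voltage divider: V_A = 17.7 × 2.549/(4.35 + 2.549) = 6.539 V.
Branch current I = V_A/R1 = 6.539/2.66 = 2.458 µA.
(Equivalently: I_total = 2.566 µA, then current-divider fraction G_k/ΣG = 0.9581.)

I ≈ 2.46 µA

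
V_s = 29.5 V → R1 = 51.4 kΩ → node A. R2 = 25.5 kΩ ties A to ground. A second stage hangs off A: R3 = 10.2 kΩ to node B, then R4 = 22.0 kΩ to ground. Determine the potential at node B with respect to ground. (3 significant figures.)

The second stage (R3 + R4 = 32.20 kΩ) loads node A in parallel with R2.
R2 ‖ (R3+R4) = 14.23 kΩ.
V_A = 29.5 × 14.23/(51.4 + 14.23) = 6.396 V.
Then the unloaded second divider: V_B = V_A × R4/(R3+R4) = 6.396 × 0.6832 = 4.370 V.

V_B ≈ 4.37 V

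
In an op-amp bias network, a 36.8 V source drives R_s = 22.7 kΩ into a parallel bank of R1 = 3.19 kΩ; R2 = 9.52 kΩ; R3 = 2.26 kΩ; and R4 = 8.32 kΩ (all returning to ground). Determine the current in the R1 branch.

Equivalent of the parallel group: R_p = 1.019 kΩ.
V_A by voltage divider: V_A = 36.8 × 1.019/(22.7 + 1.019) = 1.581 V.
Branch current I = V_A/R1 = 1.581/3.19 = 0.4957 mA.

I ≈ 0.496 mA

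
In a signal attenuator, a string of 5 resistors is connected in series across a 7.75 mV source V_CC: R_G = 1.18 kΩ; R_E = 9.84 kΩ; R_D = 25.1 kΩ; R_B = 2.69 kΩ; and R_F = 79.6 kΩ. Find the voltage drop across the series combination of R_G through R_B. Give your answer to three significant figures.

V ≈ 2.54 mV

ΣR = 1.18 + 9.84 + 25.1 + 2.69 + 79.6 = 118.4 kΩ.
R_{R_G..R_B} = 1.18 + 9.84 + 25.1 + 2.69 = 38.81 kΩ.
By the voltage-divider rule, V = 7.75 × 38.81/118.4 = 2.540 mV.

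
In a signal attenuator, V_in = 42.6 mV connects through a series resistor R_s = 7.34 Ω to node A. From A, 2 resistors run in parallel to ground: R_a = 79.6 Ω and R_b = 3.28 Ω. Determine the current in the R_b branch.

Equivalent of the parallel group: R_p = 3.150 Ω.
Node voltage V_A = V_in · R_p/(R_s + R_p) = 42.6 × 0.3003 = 12.79 mV.
Branch current I = V_A/R_b = 12.79/3.28 = 3.900 mA.

I ≈ 3.90 mA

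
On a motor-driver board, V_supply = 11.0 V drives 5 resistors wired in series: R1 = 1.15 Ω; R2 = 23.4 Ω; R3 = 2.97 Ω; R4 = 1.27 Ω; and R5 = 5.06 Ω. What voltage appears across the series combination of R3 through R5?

V ≈ 3.02 V

Total series resistance ΣR = 1.15 + 23.4 + 2.97 + 1.27 + 5.06 = 33.85 Ω.
R_{R3..R5} = 2.97 + 1.27 + 5.06 = 9.300 Ω.
V = V_supply · R/ΣR = 11.0 × 0.2747 = 3.022 V.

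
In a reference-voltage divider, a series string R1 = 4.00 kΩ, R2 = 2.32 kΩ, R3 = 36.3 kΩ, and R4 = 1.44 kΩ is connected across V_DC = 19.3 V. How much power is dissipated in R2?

Series current I = V_DC/ΣR = 19.3/44.06 = 0.4380 mA.
P(R2) = I²·R2 = (0.4380)² × 2.32 = 0.4452 mW.

P ≈ 0.445 mW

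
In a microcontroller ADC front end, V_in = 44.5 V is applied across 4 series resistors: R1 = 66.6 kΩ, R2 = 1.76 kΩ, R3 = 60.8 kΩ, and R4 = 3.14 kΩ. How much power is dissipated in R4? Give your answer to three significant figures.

Series current I = V_in/ΣR = 44.5/132.3 = 0.3364 mA.
P(R4) = I²·R4 = (0.3364)² × 3.14 = 0.3552 mW.

P ≈ 0.355 mW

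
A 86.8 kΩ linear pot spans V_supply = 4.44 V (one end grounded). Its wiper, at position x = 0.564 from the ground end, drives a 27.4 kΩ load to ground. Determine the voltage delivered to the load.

Lower segment x·R_p = 48.96 kΩ; upper segment (1−x)·R_p = 37.84 kΩ.
Lower segment in parallel with the load: 48.96 ‖ 27.4 = 17.57 kΩ.
Loaded-divider output: V_out = 4.44 × 0.3170 = 1.408 V.

V_out ≈ 1.41 V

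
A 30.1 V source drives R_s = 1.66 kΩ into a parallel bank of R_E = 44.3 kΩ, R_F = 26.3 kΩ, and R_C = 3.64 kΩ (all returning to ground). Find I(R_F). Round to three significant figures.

I ≈ 0.735 mA

Combine the parallel branches: R_p = (1/44.3 + 1/26.3 + 1/3.64)⁻¹ = 2.982 kΩ.
Node voltage V_A = V_in · R_p/(R_s + R_p) = 30.1 × 0.6424 = 19.34 V.
I(R_F) = V_A / R_F = 19.34/26.3 = 0.7352 mA.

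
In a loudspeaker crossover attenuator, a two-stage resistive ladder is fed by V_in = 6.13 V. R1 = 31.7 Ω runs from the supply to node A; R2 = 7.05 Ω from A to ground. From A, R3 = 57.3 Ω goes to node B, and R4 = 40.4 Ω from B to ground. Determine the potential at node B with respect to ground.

Node A sees R2 in parallel with the series input of stage 2, R3 + R4 = 97.70 Ω.
Effective lower resistance at A: R2 ‖ 97.70 = 6.576 Ω.
So V_A = 6.13 × 0.1718 = 1.053 V.
Then the unloaded second divider: V_B = V_A × R4/(R3+R4) = 1.053 × 0.4135 = 0.4355 V.

V_B ≈ 0.435 V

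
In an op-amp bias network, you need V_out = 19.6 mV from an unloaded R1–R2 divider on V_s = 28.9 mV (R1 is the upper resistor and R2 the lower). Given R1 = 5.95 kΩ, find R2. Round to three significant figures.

R2 ≈ 12.5 kΩ

V_out/V_s = R2/(R1+R2) = 0.6782.
So R2 = R1 · V_out/(V_s − V_out) = 5.95 × 19.6/(28.9 − 19.6) = 5.95 × 2.108 = 12.54 kΩ.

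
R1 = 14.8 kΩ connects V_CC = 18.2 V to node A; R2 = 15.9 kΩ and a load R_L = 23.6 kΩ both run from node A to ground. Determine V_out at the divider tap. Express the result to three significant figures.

V_out ≈ 7.12 V

The load sits in parallel with R2, giving an effective lower resistance R2' = R2·R_L/(R2+R_L) = 9.500 kΩ.
Then V_out = V_CC · R2'/(R1 + R2') = 18.2 × 9.500/24.30 = 7.115 V.
(Unloaded it would be 9.43 V; the load pulls it down.)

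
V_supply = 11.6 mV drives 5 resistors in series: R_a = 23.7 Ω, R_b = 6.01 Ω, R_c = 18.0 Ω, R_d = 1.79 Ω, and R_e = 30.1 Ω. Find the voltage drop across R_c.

V ≈ 2.62 mV

ΣR = 23.7 + 6.01 + 18.0 + 1.79 + 30.1 = 79.60 Ω.
By the voltage-divider rule, V = 11.6 × 18.00/79.60 = 2.623 mV.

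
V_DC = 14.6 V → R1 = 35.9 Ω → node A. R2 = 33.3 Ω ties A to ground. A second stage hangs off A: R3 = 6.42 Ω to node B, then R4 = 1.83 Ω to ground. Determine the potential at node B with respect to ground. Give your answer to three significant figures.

Node A sees R2 in parallel with the series input of stage 2, R3 + R4 = 8.250 Ω.
Effective lower resistance at A: R2 ‖ 8.250 = 6.612 Ω.
So V_A = 14.6 × 0.1555 = 2.271 V.
Stage 2 is unloaded, so V_B = V_A · R4/(R3+R4) = 2.271 × 1.83/8.250 = 0.5037 V.

V_B ≈ 0.504 V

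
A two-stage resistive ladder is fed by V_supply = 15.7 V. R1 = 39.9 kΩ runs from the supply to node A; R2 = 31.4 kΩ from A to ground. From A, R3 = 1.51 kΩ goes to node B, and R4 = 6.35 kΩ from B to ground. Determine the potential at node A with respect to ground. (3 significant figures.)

The second stage (R3 + R4 = 7.860 kΩ) loads node A in parallel with R2.
R2 ‖ (R3+R4) = 6.286 kΩ.
V_A = 15.7 × 6.286/(39.9 + 6.286) = 2.137 V.

V_A ≈ 2.14 V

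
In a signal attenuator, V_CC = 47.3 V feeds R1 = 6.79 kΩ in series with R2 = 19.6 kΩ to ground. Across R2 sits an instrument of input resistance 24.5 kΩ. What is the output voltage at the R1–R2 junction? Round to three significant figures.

V_out ≈ 29.1 V

First combine the lower leg with the load: R2 ‖ R_L = 10.89 kΩ.
Then V_out = V_CC · R2'/(R1 + R2') = 47.3 × 10.89/17.68 = 29.13 V.
(Unloaded it would be 35.1 V; the load pulls it down.)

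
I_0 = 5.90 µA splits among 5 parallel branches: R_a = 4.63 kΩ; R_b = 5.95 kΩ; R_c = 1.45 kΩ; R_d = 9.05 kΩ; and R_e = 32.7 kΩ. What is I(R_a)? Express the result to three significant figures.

Total conductance ΣG = 1/4.63 + 1/5.95 + 1/1.45 + 1/9.05 + 1/32.7 = 1.215 (units of 1/kΩ).
By the current-divider rule, I = I_0 · G_k/ΣG = 5.90 × 0.1778 = 1.049 µA.

I ≈ 1.05 µA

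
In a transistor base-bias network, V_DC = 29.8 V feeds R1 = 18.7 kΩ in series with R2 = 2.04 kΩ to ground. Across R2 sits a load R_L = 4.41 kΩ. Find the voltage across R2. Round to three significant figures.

V_out ≈ 2.07 V

First combine the lower leg with the load: R2 ‖ R_L = 1.395 kΩ.
Now apply the divider: V_out = 29.8 × 0.06941 = 2.068 V.
(Unloaded it would be 2.93 V; the load pulls it down.)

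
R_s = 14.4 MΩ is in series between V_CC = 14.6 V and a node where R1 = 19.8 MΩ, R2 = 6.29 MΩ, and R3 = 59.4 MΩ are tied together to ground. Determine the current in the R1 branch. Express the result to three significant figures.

I ≈ 0.173 µA

Parallel bank: R_p = 1/(1/19.8 + 1/6.29 + 1/59.4) = 4.418 MΩ.
V_A = 14.6 × 4.418/18.82 = 3.428 V.
I(R1) = V_A / R1 = 3.428/19.8 = 0.1731 µA.
(Equivalently: I_total = 0.7758 µA, then current-divider fraction G_k/ΣG = 0.2232.)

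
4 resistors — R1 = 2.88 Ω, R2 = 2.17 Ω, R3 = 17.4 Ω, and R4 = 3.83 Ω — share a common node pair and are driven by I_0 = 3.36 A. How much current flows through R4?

Total conductance ΣG = 1/2.88 + 1/2.17 + 1/17.4 + 1/3.83 = 1.127 (units of 1/Ω).
Current divider: I(R4) = I_0 · G_k/ΣG = 3.36 × (0.2611/1.127) = 3.36 × 0.2318 = 0.7787 A.

I ≈ 0.779 A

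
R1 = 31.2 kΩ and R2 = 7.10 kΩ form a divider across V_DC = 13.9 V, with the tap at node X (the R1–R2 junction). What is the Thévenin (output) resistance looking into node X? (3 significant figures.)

R_th ≈ 5.78 kΩ

With V_DC suppressed (replaced by a short), R_th = R1 ‖ R2 = (31.20 × 7.10)/(31.20 + 7.10) = 5.784 kΩ.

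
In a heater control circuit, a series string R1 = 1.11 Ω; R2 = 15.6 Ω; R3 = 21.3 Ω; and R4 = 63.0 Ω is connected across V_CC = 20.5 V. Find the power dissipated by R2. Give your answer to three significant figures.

P ≈ 0.643 W

ΣR = 101.0 Ω → I = 20.5/101.0 = 0.2030 A.
P(R2) = I²·R2 = (0.2030)² × 15.6 = 0.6425 W.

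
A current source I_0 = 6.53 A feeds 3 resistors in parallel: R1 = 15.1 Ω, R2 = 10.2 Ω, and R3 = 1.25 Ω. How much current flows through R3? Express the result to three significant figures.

ΣG = 1/15.1 + 1/10.2 + 1/1.25 = 0.9643.
Current divider: I(R3) = I_0 · G_k/ΣG = 6.53 × (0.8000/0.9643) = 6.53 × 0.8296 = 5.418 A.

I ≈ 5.42 A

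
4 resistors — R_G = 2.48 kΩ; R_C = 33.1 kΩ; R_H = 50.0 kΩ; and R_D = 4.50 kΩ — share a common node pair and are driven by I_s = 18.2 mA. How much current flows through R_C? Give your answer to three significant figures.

I ≈ 0.814 mA

Conductances: ΣG = 1/2.48 + 1/33.1 + 1/50.0 + 1/4.50 = 0.6757 (1/kΩ).
Current divider: I(R_C) = I_s · G_k/ΣG = 18.2 × (0.03021/0.6757) = 18.2 × 0.04471 = 0.8138 mA.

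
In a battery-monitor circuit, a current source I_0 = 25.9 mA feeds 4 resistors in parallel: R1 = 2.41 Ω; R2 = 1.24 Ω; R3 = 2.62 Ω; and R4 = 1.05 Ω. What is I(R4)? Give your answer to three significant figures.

ΣG = 1/2.41 + 1/1.24 + 1/2.62 + 1/1.05 = 2.555.
By the current-divider rule, I = I_0 · G_k/ΣG = 25.9 × 0.3727 = 9.653 mA.

I ≈ 9.65 mA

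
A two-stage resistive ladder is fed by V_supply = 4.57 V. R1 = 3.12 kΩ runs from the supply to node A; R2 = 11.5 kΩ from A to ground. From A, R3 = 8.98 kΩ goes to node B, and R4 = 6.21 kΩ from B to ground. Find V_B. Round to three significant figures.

The second stage (R3 + R4 = 15.19 kΩ) loads node A in parallel with R2.
R2 ‖ (R3+R4) = 6.545 kΩ.
V_A = 4.57 × 6.545/(3.12 + 6.545) = 3.095 V.
Then the unloaded second divider: V_B = V_A × R4/(R3+R4) = 3.095 × 0.4088 = 1.265 V.

V_B ≈ 1.27 V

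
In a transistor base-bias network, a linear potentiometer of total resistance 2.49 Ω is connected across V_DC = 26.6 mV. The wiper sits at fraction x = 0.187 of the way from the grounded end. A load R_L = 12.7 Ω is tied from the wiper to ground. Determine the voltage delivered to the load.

Lower segment x·R_p = 0.4656 Ω; upper segment (1−x)·R_p = 2.024 Ω.
Lower segment in parallel with the load: 0.4656 ‖ 12.7 = 0.4492 Ω.
Then V_out = V_DC · 0.4492/(2.024 + 0.4492) = 4.830 mV.

V_out ≈ 4.83 mV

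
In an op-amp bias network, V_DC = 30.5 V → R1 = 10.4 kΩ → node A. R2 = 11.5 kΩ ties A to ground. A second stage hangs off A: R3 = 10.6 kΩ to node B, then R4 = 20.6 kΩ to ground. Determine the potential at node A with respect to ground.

V_A ≈ 13.6 V

Looking into the second stage from A: R3 + R4 = 31.20 kΩ appears in parallel with R2.
Effective lower resistance at A: R2 ‖ 31.20 = 8.403 kΩ.
First divider: V_A = V_DC · 8.403/(10.4 + 8.403) = 13.63 V.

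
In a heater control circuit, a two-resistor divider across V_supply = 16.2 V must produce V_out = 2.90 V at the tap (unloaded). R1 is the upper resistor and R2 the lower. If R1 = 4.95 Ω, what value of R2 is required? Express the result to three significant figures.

R2 ≈ 1.08 Ω

Required fraction k = V_out/V_supply = 0.1790.
Rearranging, R2 = R1·k/(1−k) = 4.95 × 0.2180 = 1.079 Ω.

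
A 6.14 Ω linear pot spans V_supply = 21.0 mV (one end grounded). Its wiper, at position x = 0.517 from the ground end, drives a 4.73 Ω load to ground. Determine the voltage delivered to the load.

Split the track: R_lower = x·R_p = 3.174 Ω, R_upper = (1−x)·R_p = 2.966 Ω.
(x·R_p) ‖ R_L = 1.900 Ω.
Then V_out = V_supply · 1.900/(2.966 + 1.900) = 8.199 mV.

V_out ≈ 8.20 mV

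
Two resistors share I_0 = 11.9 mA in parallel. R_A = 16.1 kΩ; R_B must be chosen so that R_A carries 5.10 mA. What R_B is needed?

Two-branch current divider: I_A = I_0 · R_B/(R_A + R_B).
With f = 0.4286, R_B = R_A · f/(1−f) = 16.1 × 0.7500 = 12.08 kΩ.

R_B ≈ 12.1 kΩ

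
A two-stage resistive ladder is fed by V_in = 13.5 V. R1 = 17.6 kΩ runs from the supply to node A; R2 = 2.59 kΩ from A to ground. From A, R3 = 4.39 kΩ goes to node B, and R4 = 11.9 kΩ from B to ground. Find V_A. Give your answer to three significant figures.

V_A ≈ 1.52 V

Node A sees R2 in parallel with the series input of stage 2, R3 + R4 = 16.29 kΩ.
R2 ‖ (R3+R4) = 2.235 kΩ.
V_A = 13.5 × 2.235/(17.6 + 2.235) = 1.521 V.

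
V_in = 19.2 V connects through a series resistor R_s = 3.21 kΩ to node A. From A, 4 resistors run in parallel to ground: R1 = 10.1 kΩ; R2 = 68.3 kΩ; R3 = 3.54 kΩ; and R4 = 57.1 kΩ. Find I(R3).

I ≈ 2.33 mA

Combine the parallel branches: R_p = (1/10.1 + 1/68.3 + 1/3.54 + 1/57.1)⁻¹ = 2.418 kΩ.
V_A = 19.2 × 2.418/5.628 = 8.248 V.
Branch current I = V_A/R3 = 8.248/3.54 = 2.330 mA.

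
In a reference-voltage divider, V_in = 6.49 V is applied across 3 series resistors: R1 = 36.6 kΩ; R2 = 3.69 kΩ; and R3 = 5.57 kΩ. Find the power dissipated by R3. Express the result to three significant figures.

P ≈ 0.112 mW

Series current I = V_in/ΣR = 6.49/45.86 = 0.1415 mA.
P(R3) = I²·R3 = (0.1415)² × 5.57 = 0.1116 mW.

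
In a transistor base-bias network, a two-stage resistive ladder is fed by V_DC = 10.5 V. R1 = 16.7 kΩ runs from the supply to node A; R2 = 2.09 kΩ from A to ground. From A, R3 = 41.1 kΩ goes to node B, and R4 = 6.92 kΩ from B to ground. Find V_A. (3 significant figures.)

Looking into the second stage from A: R3 + R4 = 48.02 kΩ appears in parallel with R2.
Effective lower resistance at A: R2 ‖ 48.02 = 2.003 kΩ.
V_A = 10.5 × 2.003/(16.7 + 2.003) = 1.124 V.

V_A ≈ 1.12 V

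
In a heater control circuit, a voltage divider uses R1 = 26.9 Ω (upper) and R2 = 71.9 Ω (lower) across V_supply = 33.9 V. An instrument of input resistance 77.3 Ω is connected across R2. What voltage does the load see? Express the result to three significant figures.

The load sits in parallel with R2, giving an effective lower resistance R2' = R2·R_L/(R2+R_L) = 37.25 Ω.
Now apply the divider: V_out = 33.9 × 0.5807 = 19.68 V.
(Unloaded it would be 24.7 V; the load pulls it down.)

V_out ≈ 19.7 V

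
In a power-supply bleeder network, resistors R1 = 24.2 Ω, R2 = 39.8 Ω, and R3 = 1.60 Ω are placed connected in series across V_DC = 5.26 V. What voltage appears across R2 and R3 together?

Series total: ΣR = 24.2 + 39.8 + 1.60 = 65.60 Ω.
R_{R2..R3} = 39.8 + 1.60 = 41.40 Ω.
V = V_DC · R/ΣR = 5.26 × 0.6311 = 3.320 V.

V ≈ 3.32 V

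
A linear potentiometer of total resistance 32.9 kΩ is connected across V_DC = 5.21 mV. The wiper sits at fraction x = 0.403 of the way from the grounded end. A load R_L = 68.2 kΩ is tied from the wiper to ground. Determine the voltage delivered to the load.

The pot divides into 19.64 kΩ above the wiper and 13.26 kΩ below.
R_L loads the lower segment: effective lower R = 11.10 kΩ.
Then V_out = V_DC · 11.10/(19.64 + 11.10) = 1.881 mV.

V_out ≈ 1.88 mV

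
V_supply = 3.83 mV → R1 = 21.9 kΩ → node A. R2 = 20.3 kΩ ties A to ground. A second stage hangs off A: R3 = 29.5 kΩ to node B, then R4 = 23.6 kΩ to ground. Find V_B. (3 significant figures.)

Looking into the second stage from A: R3 + R4 = 53.10 kΩ appears in parallel with R2.
R2 ‖ (R3+R4) = 14.69 kΩ.
V_A = 3.83 × 14.69/(21.9 + 14.69) = 1.537 mV.
Stage 2 is unloaded, so V_B = V_A · R4/(R3+R4) = 1.537 × 23.6/53.10 = 0.6833 mV.

V_B ≈ 0.683 mV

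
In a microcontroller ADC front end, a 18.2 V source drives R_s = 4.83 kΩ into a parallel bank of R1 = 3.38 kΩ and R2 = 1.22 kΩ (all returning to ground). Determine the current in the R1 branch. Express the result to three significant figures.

Combine the parallel branches: R_p = (1/3.38 + 1/1.22)⁻¹ = 0.8964 kΩ.
Node voltage V_A = V_s · R_p/(R_s + R_p) = 18.2 × 0.1565 = 2.849 V.
I(R1) = V_A / R1 = 2.849/3.38 = 0.8429 mA.

I ≈ 0.843 mA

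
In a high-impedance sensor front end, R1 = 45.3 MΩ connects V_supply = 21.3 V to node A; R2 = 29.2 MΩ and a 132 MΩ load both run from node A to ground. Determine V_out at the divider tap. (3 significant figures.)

V_out ≈ 7.36 V

First combine the lower leg with the load: R2 ‖ R_L = 23.91 MΩ.
Voltage divider with the loaded lower leg: V_out = 21.3 × 23.91/(45.3 + 23.91) = 21.3 × 0.3455 = 7.359 V.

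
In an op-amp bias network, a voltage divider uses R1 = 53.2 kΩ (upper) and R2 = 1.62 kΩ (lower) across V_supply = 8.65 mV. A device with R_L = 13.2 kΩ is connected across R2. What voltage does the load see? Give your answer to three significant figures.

V_out ≈ 0.228 mV

R2 ‖ R_L = (1.62 × 13.2)/(1.62 + 13.2) = 1.443 kΩ.
Now apply the divider: V_out = 8.65 × 0.02641 = 0.2284 mV.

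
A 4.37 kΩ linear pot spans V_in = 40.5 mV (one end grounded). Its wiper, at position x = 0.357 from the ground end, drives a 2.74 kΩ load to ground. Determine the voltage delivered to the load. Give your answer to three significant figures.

V_out ≈ 10.6 mV

Lower segment x·R_p = 1.560 kΩ; upper segment (1−x)·R_p = 2.810 kΩ.
(x·R_p) ‖ R_L = 0.9941 kΩ.
Then V_out = V_in · 0.9941/(2.810 + 0.9941) = 10.58 mV.
(Unloaded: V_out = x·V_in = 14.5 mV.)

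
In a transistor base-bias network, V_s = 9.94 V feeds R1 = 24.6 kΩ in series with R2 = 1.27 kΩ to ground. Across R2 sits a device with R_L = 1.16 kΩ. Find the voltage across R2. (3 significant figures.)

V_out ≈ 0.239 V

The load sits in parallel with R2, giving an effective lower resistance R2' = R2·R_L/(R2+R_L) = 0.6063 kΩ.
Voltage divider with the loaded lower leg: V_out = 9.94 × 0.6063/(24.6 + 0.6063) = 9.94 × 0.02405 = 0.2391 V.
(Unloaded it would be 0.488 V; the load pulls it down.)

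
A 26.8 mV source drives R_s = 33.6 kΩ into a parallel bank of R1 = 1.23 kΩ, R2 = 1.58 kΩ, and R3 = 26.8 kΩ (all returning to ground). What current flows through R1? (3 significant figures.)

I ≈ 0.429 µA

Combine the parallel branches: R_p = (1/1.23 + 1/1.58 + 1/26.8)⁻¹ = 0.6742 kΩ.
V_A by voltage divider: V_A = 26.8 × 0.6742/(33.6 + 0.6742) = 0.5272 mV.
Branch current I = V_A/R1 = 0.5272/1.23 = 0.4286 µA.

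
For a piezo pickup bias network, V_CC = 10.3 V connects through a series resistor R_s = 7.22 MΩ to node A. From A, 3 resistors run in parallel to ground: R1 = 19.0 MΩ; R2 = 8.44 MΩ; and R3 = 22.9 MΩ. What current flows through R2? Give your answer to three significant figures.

I ≈ 0.478 µA

Equivalent of the parallel group: R_p = 4.656 MΩ.
V_A by voltage divider: V_A = 10.3 × 4.656/(7.22 + 4.656) = 4.038 V.
I(R2) = V_A / R2 = 4.038/8.44 = 0.4784 µA.
(Check via current divider: I_total = 0.8673 µA; share G_k/ΣG = 0.5516 → same result.)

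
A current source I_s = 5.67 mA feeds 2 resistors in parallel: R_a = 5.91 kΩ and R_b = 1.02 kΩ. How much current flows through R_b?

For two parallel branches, I_k = I_s · (other R)/(sum of R).
I(R_b) = 5.67 × 5.91/(5.91 + 1.02) = 5.67 × 0.8528 = 4.835 mA.

I ≈ 4.84 mA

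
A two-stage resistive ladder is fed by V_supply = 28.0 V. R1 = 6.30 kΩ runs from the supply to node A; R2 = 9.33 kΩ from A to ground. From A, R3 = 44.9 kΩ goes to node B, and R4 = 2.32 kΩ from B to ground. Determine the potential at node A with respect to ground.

Node A sees R2 in parallel with the series input of stage 2, R3 + R4 = 47.22 kΩ.
R2 ‖ (R3+R4) = 7.791 kΩ.
So V_A = 28.0 × 0.5529 = 15.48 V.

V_A ≈ 15.5 V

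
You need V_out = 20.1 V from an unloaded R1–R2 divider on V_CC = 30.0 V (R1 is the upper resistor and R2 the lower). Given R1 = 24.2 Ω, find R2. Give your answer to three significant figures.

The divider ratio is R2/(R1+R2) = 20.1/30.0 = 0.6700.
R2 = R1 · 0.6700/(1 − 0.6700) = 49.13 Ω.

R2 ≈ 49.1 Ω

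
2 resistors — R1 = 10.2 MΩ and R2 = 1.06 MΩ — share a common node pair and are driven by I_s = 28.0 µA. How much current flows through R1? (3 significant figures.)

I ≈ 2.64 µA

With just two branches, the current splits inversely with resistance.
So I = 28.0 × 1.06/11.26 = 2.636 µA.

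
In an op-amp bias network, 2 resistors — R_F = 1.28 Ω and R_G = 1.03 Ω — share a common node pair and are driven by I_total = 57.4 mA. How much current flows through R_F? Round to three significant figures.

I ≈ 25.6 mA

For two parallel branches, I_k = I_total · (other R)/(sum of R).
So I = 57.4 × 1.03/2.310 = 25.59 mA.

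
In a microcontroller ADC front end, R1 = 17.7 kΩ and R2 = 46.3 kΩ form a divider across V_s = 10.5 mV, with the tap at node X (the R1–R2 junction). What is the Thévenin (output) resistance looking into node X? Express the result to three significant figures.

R_th ≈ 12.8 kΩ

Zeroing V_s shorts the top of R1 to ground, so R_th = R1 ‖ R2 = 12.80 kΩ.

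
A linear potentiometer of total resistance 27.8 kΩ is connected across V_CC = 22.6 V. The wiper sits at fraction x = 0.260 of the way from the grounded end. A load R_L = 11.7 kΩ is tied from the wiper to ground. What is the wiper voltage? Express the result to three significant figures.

V_out ≈ 4.03 V

The pot divides into 20.57 kΩ above the wiper and 7.228 kΩ below.
Lower segment in parallel with the load: 7.228 ‖ 11.7 = 4.468 kΩ.
Then V_out = V_CC · 4.468/(20.57 + 4.468) = 4.033 V.
(Unloaded: V_out = x·V_CC = 5.88 V.)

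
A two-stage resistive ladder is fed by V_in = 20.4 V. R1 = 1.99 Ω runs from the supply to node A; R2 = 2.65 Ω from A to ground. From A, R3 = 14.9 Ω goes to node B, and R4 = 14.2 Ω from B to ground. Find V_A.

V_A ≈ 11.2 V

Looking into the second stage from A: R3 + R4 = 29.10 Ω appears in parallel with R2.
Effective lower resistance at A: R2 ‖ 29.10 = 2.429 Ω.
So V_A = 20.4 × 0.5497 = 11.21 V.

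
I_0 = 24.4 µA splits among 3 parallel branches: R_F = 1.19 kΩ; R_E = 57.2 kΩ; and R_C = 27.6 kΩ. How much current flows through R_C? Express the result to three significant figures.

I ≈ 0.989 µA

Conductances: ΣG = 1/1.19 + 1/57.2 + 1/27.6 = 0.8941 (1/kΩ).
R_C takes the fraction G_k/ΣG = 0.03623/0.8941 = 0.04053, so I = 24.4 × 0.04053 = 0.9888 µA.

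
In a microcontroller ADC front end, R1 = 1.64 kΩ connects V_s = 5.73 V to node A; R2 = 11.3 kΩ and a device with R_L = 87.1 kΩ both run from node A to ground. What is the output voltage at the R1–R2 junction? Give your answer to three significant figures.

R2 ‖ R_L = (11.3 × 87.1)/(11.3 + 87.1) = 10.00 kΩ.
Voltage divider with the loaded lower leg: V_out = 5.73 × 10.00/(1.64 + 10.00) = 5.73 × 0.8591 = 4.923 V.
(Unloaded it would be 5.00 V; the load pulls it down.)

V_out ≈ 4.92 V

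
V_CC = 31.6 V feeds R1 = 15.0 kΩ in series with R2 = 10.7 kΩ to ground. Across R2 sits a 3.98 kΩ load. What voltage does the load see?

First combine the lower leg with the load: R2 ‖ R_L = 2.901 kΩ.
Voltage divider with the loaded lower leg: V_out = 31.6 × 2.901/(15.0 + 2.901) = 31.6 × 0.1621 = 5.121 V.

V_out ≈ 5.12 V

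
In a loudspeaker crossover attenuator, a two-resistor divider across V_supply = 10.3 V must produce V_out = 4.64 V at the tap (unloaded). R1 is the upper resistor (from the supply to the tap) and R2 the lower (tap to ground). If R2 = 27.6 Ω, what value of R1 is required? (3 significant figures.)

R1 ≈ 33.7 Ω

The divider ratio is R2/(R1+R2) = 4.64/10.3 = 0.4505.
R1 = R2·(1/k − 1) = 27.6 × 1.220 = 33.67 Ω.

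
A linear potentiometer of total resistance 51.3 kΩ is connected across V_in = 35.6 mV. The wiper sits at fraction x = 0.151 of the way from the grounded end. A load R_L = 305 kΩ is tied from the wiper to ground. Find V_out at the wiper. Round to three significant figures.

Split the track: R_lower = x·R_p = 7.746 kΩ, R_upper = (1−x)·R_p = 43.55 kΩ.
(x·R_p) ‖ R_L = 7.554 kΩ.
V_out = 35.6 × 7.554/(43.55 + 7.554) = 5.262 mV.

V_out ≈ 5.26 mV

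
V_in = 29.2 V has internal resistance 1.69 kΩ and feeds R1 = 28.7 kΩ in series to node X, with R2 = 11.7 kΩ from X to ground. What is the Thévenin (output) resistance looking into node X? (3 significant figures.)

R1' = 1.69 + 28.7 = 30.39 kΩ (source resistance + R1).
Looking into X with the source shorted: R_th = R1'·R2/(R1'+R2) = 30.39 × 11.7/42.09 = 8.448 kΩ.

R_th ≈ 8.45 kΩ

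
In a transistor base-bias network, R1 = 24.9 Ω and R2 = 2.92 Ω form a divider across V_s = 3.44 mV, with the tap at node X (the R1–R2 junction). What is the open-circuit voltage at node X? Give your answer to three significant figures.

Open-circuit (no load on X): V_th = V_s · R2/(R1 + R2) = 3.44 × 2.92/(24.90 + 2.92) = 0.3611 mV.

V_th ≈ 0.361 mV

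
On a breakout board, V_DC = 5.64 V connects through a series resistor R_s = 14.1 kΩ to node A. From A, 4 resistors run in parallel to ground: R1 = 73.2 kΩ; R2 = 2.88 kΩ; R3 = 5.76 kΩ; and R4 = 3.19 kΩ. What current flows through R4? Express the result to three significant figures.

Equivalent of the parallel group: R_p = 1.179 kΩ.
V_A by voltage divider: V_A = 5.64 × 1.179/(14.1 + 1.179) = 0.4353 V.
I(R4) = V_A / R4 = 0.4353/3.19 = 0.1365 mA.

I ≈ 0.136 mA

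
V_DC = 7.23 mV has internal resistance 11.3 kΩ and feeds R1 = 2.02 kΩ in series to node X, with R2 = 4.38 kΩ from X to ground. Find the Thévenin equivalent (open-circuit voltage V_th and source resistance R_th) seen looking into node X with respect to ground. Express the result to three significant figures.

V_th ≈ 1.79 mV, R_th ≈ 3.30 kΩ

R1' = 11.3 + 2.02 = 13.32 kΩ (source resistance + R1).
Open-circuit (no load on X): V_th = V_DC · R2/(R1' + R2) = 7.23 × 4.38/(13.32 + 4.38) = 1.789 mV.
With V_DC suppressed (replaced by a short), R_th = R1' ‖ R2 = (13.32 × 4.38)/(13.32 + 4.38) = 3.296 kΩ.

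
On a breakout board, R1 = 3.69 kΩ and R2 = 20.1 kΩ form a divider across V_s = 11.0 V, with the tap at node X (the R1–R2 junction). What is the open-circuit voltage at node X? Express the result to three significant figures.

With X open, the divider is unloaded: V_th = 11.0 × 20.1/23.79 = 9.294 V.

V_th ≈ 9.29 V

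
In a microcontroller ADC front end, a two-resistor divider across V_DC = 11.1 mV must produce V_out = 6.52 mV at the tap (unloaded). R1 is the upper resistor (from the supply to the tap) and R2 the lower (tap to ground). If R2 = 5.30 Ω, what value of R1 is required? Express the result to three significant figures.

The divider ratio is R2/(R1+R2) = 6.52/11.1 = 0.5874.
Rearranging, R1 = R2·(1−k)/k = 5.30 × 0.7025 = 3.723 Ω.

R1 ≈ 3.72 Ω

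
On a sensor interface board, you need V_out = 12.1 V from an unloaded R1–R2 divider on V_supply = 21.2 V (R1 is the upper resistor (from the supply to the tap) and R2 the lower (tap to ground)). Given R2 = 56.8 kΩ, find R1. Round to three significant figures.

V_out/V_supply = R2/(R1+R2) = 0.5708.
So R1 = R2 · (V_supply/V_out − 1) = 56.8 × (21.2/12.1 − 1) = 56.8 × 0.7521 = 42.72 kΩ.

R1 ≈ 42.7 kΩ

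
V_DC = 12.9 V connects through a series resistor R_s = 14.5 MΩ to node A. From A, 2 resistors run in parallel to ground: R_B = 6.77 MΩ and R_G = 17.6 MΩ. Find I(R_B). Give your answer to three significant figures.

I ≈ 0.480 µA

Parallel bank: R_p = 1/(1/6.77 + 1/17.6) = 4.889 MΩ.
Node voltage V_A = V_DC · R_p/(R_s + R_p) = 12.9 × 0.2522 = 3.253 V.
Branch current I = V_A/R_B = 3.253/6.77 = 0.4805 µA.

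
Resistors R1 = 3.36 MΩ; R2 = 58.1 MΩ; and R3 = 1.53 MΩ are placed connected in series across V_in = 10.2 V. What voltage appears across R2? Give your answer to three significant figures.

V ≈ 9.41 V

ΣR = 3.36 + 58.1 + 1.53 = 62.99 MΩ.
Voltage divider: V = V_in · (58.10 / 62.99) = 10.2 × 0.9224 = 9.408 V.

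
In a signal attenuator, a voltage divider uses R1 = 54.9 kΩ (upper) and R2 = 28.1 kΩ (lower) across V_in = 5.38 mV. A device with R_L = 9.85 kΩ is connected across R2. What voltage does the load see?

V_out ≈ 0.631 mV

The load sits in parallel with R2, giving an effective lower resistance R2' = R2·R_L/(R2+R_L) = 7.293 kΩ.
Now apply the divider: V_out = 5.38 × 0.1173 = 0.6309 mV.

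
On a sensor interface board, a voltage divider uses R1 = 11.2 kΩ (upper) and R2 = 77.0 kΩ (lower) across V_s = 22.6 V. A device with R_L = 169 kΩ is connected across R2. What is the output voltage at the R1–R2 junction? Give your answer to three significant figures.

The load sits in parallel with R2, giving an effective lower resistance R2' = R2·R_L/(R2+R_L) = 52.90 kΩ.
Now apply the divider: V_out = 22.6 × 0.8253 = 18.65 V.

V_out ≈ 18.7 V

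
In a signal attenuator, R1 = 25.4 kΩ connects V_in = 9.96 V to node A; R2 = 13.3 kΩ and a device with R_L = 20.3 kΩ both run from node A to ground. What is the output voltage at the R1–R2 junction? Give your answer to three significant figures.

First combine the lower leg with the load: R2 ‖ R_L = 8.035 kΩ.
Then V_out = V_in · R2'/(R1 + R2') = 9.96 × 8.035/33.44 = 2.394 V.

V_out ≈ 2.39 V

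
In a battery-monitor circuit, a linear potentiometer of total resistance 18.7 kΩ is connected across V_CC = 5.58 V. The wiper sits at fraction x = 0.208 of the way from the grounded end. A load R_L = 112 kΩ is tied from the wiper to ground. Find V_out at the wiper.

V_out ≈ 1.13 V

Split the track: R_lower = x·R_p = 3.890 kΩ, R_upper = (1−x)·R_p = 14.81 kΩ.
Lower segment in parallel with the load: 3.890 ‖ 112 = 3.759 kΩ.
Loaded-divider output: V_out = 5.58 × 0.2024 = 1.130 V.
(Unloaded: V_out = x·V_CC = 1.16 V.)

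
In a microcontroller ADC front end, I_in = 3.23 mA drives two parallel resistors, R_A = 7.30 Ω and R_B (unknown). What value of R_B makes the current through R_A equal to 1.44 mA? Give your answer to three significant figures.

R_B ≈ 5.87 Ω

Two-branch current divider: I_A = I_in · R_B/(R_A + R_B).
1.44/3.23 = R_B/(R_A + R_B) → R_B = R_A · (0.4458)/(1 − 0.4458) = 7.30 × 0.8045 = 5.873 Ω.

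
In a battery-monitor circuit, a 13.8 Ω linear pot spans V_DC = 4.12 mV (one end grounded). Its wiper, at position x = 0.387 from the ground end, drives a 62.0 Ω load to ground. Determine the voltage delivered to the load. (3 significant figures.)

The pot divides into 8.459 Ω above the wiper and 5.341 Ω below.
(x·R_p) ‖ R_L = 4.917 Ω.
Then V_out = V_DC · 4.917/(8.459 + 4.917) = 1.514 mV.

V_out ≈ 1.51 mV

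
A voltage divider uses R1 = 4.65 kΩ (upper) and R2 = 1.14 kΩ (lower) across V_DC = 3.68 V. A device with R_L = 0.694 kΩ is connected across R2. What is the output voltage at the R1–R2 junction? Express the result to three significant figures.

V_out ≈ 0.312 V

The load sits in parallel with R2, giving an effective lower resistance R2' = R2·R_L/(R2+R_L) = 0.4314 kΩ.
Now apply the divider: V_out = 3.68 × 0.08490 = 0.3124 V.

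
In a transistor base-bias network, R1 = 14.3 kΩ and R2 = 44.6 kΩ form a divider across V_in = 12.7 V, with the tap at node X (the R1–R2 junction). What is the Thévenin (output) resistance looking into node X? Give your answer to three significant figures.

Zeroing V_in shorts the top of R1 to ground, so R_th = R1 ‖ R2 = 10.83 kΩ.

R_th ≈ 10.8 kΩ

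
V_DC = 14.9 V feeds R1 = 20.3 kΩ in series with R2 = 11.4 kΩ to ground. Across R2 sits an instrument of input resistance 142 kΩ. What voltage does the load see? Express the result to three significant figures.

The load sits in parallel with R2, giving an effective lower resistance R2' = R2·R_L/(R2+R_L) = 10.55 kΩ.
Voltage divider with the loaded lower leg: V_out = 14.9 × 10.55/(20.3 + 10.55) = 14.9 × 0.3420 = 5.096 V.

V_out ≈ 5.10 V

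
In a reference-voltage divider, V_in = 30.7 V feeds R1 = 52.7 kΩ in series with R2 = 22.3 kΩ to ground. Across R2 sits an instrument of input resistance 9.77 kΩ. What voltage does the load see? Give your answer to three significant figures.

V_out ≈ 3.51 V

First combine the lower leg with the load: R2 ‖ R_L = 6.794 kΩ.
Voltage divider with the loaded lower leg: V_out = 30.7 × 6.794/(52.7 + 6.794) = 30.7 × 0.1142 = 3.506 V.
(Unloaded it would be 9.13 V; the load pulls it down.)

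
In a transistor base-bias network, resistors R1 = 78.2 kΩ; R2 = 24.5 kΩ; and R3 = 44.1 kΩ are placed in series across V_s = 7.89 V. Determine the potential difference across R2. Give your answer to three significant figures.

ΣR = 78.2 + 24.5 + 44.1 = 146.8 kΩ.
By the voltage-divider rule, V = 7.89 × 24.50/146.8 = 1.317 V.

V ≈ 1.32 V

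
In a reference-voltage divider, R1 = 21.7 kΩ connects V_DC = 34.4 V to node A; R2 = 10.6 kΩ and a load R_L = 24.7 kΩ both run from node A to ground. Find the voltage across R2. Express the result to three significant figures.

V_out ≈ 8.76 V

First combine the lower leg with the load: R2 ‖ R_L = 7.417 kΩ.
Then V_out = V_DC · R2'/(R1 + R2') = 34.4 × 7.417/29.12 = 8.763 V.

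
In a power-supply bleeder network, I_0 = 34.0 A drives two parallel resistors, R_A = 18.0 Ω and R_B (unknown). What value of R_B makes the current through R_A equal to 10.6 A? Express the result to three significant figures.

R_B ≈ 8.15 Ω

The fraction through R_A equals R_B/(R_A+R_B).
With f = 0.3118, R_B = R_A · f/(1−f) = 18.0 × 0.4530 = 8.154 Ω.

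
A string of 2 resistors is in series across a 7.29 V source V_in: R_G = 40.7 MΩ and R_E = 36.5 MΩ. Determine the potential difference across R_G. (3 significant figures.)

V ≈ 3.84 V

Total series resistance ΣR = 40.7 + 36.5 = 77.20 MΩ.
Voltage divider: V = V_in · (40.70 / 77.20) = 7.29 × 0.5272 = 3.843 V.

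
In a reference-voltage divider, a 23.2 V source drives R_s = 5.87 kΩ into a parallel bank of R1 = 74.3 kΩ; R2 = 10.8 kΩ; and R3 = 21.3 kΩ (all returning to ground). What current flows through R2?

I ≈ 1.13 mA

Equivalent of the parallel group: R_p = 6.536 kΩ.
V_A = 23.2 × 6.536/12.41 = 12.22 V.
I(R2) = V_A / R2 = 12.22/10.8 = 1.132 mA.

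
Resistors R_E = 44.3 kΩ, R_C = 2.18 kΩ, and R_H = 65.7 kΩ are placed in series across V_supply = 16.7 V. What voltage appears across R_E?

Total series resistance ΣR = 44.3 + 2.18 + 65.7 = 112.2 kΩ.
By the voltage-divider rule, V = 16.7 × 44.30/112.2 = 6.595 V.

V ≈ 6.59 V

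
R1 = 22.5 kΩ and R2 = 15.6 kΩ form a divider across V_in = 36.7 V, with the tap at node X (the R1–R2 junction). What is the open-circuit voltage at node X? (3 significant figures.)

V_th ≈ 15.0 V

Open-circuit (no load on X): V_th = V_in · R2/(R1 + R2) = 36.7 × 15.6/(22.50 + 15.6) = 15.03 V.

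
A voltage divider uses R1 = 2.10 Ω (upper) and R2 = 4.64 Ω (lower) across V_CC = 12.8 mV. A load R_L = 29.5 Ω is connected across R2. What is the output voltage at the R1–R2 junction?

R2 ‖ R_L = (4.64 × 29.5)/(4.64 + 29.5) = 4.009 Ω.
Then V_out = V_CC · R2'/(R1 + R2') = 12.8 × 4.009/6.109 = 8.400 mV.
(Unloaded it would be 8.81 mV; the load pulls it down.)

V_out ≈ 8.40 mV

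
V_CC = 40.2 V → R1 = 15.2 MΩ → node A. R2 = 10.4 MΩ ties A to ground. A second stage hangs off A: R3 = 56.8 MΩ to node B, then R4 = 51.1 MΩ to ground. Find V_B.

Node A sees R2 in parallel with the series input of stage 2, R3 + R4 = 107.9 MΩ.
R2 ‖ (R3+R4) = 9.486 MΩ.
So V_A = 40.2 × 0.3843 = 15.45 V.
V_B = V_A × 0.4736 = 7.316 V.

V_B ≈ 7.32 V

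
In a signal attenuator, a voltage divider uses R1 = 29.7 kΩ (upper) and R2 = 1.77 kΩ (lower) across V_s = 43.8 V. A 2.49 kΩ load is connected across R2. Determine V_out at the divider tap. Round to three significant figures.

V_out ≈ 1.47 V

R2 ‖ R_L = (1.77 × 2.49)/(1.77 + 2.49) = 1.035 kΩ.
Now apply the divider: V_out = 43.8 × 0.03366 = 1.474 V.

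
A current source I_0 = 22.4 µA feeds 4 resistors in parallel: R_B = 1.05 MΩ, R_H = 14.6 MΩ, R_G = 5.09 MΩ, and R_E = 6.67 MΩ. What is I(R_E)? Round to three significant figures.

ΣG = 1/1.05 + 1/14.6 + 1/5.09 + 1/6.67 = 1.367.
R_E takes the fraction G_k/ΣG = 0.1499/1.367 = 0.1097, so I = 22.4 × 0.1097 = 2.456 µA.

I ≈ 2.46 µA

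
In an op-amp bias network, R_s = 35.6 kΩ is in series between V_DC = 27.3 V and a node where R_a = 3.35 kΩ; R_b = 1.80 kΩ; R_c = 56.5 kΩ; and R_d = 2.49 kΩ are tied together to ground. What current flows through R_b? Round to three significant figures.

Parallel bank: R_p = 1/(1/3.35 + 1/1.80 + 1/56.5 + 1/2.49) = 0.7853 kΩ.
V_A by voltage divider: V_A = 27.3 × 0.7853/(35.6 + 0.7853) = 0.5892 V.
I(R_b) = V_A / R_b = 0.5892/1.80 = 0.3273 mA.

I ≈ 0.327 mA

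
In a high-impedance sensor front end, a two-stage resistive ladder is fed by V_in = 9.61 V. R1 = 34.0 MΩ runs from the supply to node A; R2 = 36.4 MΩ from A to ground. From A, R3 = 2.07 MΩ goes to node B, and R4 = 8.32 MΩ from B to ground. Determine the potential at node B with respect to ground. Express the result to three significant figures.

Node A sees R2 in parallel with the series input of stage 2, R3 + R4 = 10.39 MΩ.
R2 ‖ (R3+R4) = 8.083 MΩ.
So V_A = 9.61 × 0.1921 = 1.846 V.
Stage 2 is unloaded, so V_B = V_A · R4/(R3+R4) = 1.846 × 8.32/10.39 = 1.478 V.

V_B ≈ 1.48 V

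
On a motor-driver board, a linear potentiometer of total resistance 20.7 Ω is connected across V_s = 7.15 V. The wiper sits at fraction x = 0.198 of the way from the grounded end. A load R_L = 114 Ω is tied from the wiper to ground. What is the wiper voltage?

The pot divides into 16.60 Ω above the wiper and 4.099 Ω below.
(x·R_p) ‖ R_L = 3.956 Ω.
V_out = 7.15 × 3.956/(16.60 + 3.956) = 1.376 V.
(Unloaded: V_out = x·V_s = 1.42 V.)

V_out ≈ 1.38 V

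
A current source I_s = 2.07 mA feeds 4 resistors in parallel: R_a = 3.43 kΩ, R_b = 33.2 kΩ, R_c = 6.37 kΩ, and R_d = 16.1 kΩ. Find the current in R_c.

I ≈ 0.601 mA

Total conductance ΣG = 1/3.43 + 1/33.2 + 1/6.37 + 1/16.1 = 0.5408 (units of 1/kΩ).
By the current-divider rule, I = I_s · G_k/ΣG = 2.07 × 0.2903 = 0.6009 mA.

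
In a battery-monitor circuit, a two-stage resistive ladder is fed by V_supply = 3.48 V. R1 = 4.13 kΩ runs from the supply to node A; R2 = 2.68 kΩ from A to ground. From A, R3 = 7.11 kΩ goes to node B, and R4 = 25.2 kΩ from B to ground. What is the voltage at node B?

V_B ≈ 1.02 V

Node A sees R2 in parallel with the series input of stage 2, R3 + R4 = 32.31 kΩ.
Effective lower resistance at A: R2 ‖ 32.31 = 2.475 kΩ.
First divider: V_A = V_supply · 2.475/(4.13 + 2.475) = 1.304 V.
Stage 2 is unloaded, so V_B = V_A · R4/(R3+R4) = 1.304 × 25.2/32.31 = 1.017 V.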